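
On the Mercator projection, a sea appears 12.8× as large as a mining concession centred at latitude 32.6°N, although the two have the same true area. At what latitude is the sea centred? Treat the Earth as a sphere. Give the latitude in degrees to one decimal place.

76.4°

Mercator areal scale is sec²φ, so apparent-area ratio = sec²φ₁ / sec²φ₂ = cos²φ₂ / cos²φ₁.
cos²φ₂ / cos²φ₁ = 12.8  ⇒  cos φ₁ = cos 32.6° / √12.8 = 0.8425/3.578 = 0.2355.
φ₁ = arccos(0.2355) ≈ 76.4°.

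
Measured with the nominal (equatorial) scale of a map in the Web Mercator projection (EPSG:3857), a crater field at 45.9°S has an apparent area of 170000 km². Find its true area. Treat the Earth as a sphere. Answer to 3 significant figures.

The Mercator projection is conformal; its linear scale factor is the same in every direction and equals sec φ = 1/cos φ.
Areal scale = k² = sec²φ = 1/cos²(45.9°) = 1/0.6959² = 2.065.
True area = apparent / (areal scale) = 170000 / 2.065 ≈ 82300 km².

82300 km²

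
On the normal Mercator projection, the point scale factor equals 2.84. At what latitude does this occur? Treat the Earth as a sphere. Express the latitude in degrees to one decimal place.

69.4°

Mercator scale is k = sec φ = 1/cos φ.
1/cos φ = 2.84  ⇒  cos φ = 0.3521  ⇒  φ = arccos(0.3521) ≈ 69.4°.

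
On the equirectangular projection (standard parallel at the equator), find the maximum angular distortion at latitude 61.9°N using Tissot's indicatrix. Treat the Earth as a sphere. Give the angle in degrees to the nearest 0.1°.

42.2°

Plate carrée maps x = Rλ, y = Rφ. The meridian scale is h = 1 and the parallel scale is k = 1/cos φ = sec φ.
At 61.9°: h = 1.000, k = 2.123; principal scales a = 2.123, b = 1.000.
sin(ω/2) = (a − b)/(a + b) = 1.123/3.123 = 0.3596, so ω = 2 arcsin(0.3596) ≈ 42.2°.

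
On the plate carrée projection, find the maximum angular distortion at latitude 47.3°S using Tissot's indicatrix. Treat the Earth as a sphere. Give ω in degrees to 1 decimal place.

22.1°

Plate carrée maps x = Rλ, y = Rφ. The meridian scale is h = 1 and the parallel scale is k = 1/cos φ = sec φ.
At 47.3°: h = 1.000, k = 1.475; principal scales a = 1.475, b = 1.000.
sin(ω/2) = (a − b)/(a + b) = 0.4746/2.475 = 0.1918, so ω = 2 arcsin(0.1918) ≈ 22.1°.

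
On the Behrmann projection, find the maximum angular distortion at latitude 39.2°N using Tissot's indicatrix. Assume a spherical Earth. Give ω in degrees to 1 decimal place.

Behrmann is a cylindrical equal-area projection with standard parallels at ±30°. A cylindrical equal-area projection with standard parallel φ₀ has meridian scale h = cos φ / cos φ₀ and parallel scale k = cos φ₀ / cos φ (so areas are preserved, h·k = 1).
At 39.2°: h = 0.8948, k = 1.118; principal scales a = 1.118, b = 0.8948.
sin(ω/2) = (a − b)/(a + b) = 0.2227/2.012 = 0.1107, so ω = 2 arcsin(0.1107) ≈ 12.7°.

12.7°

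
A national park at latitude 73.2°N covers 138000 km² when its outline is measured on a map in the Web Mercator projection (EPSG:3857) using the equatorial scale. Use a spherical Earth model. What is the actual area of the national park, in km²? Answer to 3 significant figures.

The Mercator projection is conformal; its linear scale factor is the same in every direction and equals sec φ = 1/cos φ.
Areal scale = k² = sec²φ = 1/cos²(73.2°) = 1/0.2890² = 11.97.
True area = apparent / (areal scale) = 138000 / 11.97 ≈ 11500 km².

11500 km²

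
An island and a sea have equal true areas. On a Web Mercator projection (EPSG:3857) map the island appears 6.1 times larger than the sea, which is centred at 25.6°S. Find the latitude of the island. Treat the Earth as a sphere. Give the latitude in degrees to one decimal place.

Mercator areal scale is sec²φ, so apparent-area ratio = sec²φ₁ / sec²φ₂ = cos²φ₂ / cos²φ₁.
cos²φ₂ / cos²φ₁ = 6.1  ⇒  cos φ₁ = cos 25.6° / √6.1 = 0.9018/2.470 = 0.3651.
φ₁ = arccos(0.3651) ≈ 68.6°.

68.6°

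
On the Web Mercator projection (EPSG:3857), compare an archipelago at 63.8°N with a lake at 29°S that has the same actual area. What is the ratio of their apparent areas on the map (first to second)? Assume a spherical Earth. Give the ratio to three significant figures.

3.92

On Mercator, area is exaggerated by sec²φ = 1/cos²φ.
At 63.8°: sec²(63.8°) = 1/0.4415² = 5.130.
At 29°: sec²(29°) = 1/0.8746² = 1.307.
Ratio = 5.130/1.307 = cos²(29°)/cos²(63.8°) ≈ 3.92.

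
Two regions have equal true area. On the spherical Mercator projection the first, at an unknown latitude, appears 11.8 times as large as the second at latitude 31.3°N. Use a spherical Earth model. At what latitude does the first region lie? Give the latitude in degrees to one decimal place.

On Mercator, (apparent₁)/(apparent₂) = sec²φ₁ / sec²φ₂ when true areas are equal.
cos²φ₂ / cos²φ₁ = 11.8  ⇒  cos φ₁ = cos 31.3° / √11.8 = 0.8545/3.435 = 0.2487.
φ₁ = arccos(0.2487) ≈ 75.6°.

75.6°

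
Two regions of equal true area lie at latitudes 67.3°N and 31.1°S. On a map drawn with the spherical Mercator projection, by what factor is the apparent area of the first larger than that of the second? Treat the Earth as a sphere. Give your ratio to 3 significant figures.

4.92

On Mercator, area is exaggerated by sec²φ = 1/cos²φ.
At 67.3°: sec²(67.3°) = 1/0.3859² = 6.715.
At 31.1°: sec²(31.1°) = 1/0.8563² = 1.364.
Ratio = 6.715/1.364 = cos²(31.1°)/cos²(67.3°) ≈ 4.92.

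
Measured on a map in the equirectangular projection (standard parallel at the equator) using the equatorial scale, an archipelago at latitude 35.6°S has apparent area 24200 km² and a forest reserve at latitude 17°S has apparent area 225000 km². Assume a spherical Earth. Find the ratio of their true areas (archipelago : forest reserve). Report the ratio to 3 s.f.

On the plate carrée, areal scale = h·k = 1 × sec φ, so true area = apparent × cos φ.
True area of archipelago: 24200 × cos(35.6°) = 24200 × 0.8131 = 19680 km².
True area of forest reserve: 225000 × cos(17°) = 225000 × 0.9563 = 215200 km².
Ratio = 19680 / 215200 ≈ 0.0914.

0.0914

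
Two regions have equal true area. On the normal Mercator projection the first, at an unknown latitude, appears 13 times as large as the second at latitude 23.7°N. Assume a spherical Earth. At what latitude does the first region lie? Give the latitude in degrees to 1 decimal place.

Mercator areal scale is sec²φ, so apparent-area ratio = sec²φ₁ / sec²φ₂ = cos²φ₂ / cos²φ₁.
cos²φ₂ / cos²φ₁ = 13  ⇒  cos φ₁ = cos 23.7° / √13 = 0.9157/3.606 = 0.2540.
φ₁ = arccos(0.2540) ≈ 75.3°.

75.3°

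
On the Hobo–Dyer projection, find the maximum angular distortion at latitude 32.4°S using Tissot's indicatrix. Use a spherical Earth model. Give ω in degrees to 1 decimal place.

The Hobo–Dyer projection is cylindrical equal-area with φ₀ = 37.5°. For cylindrical equal-area with standard parallel φ₀, h = cos φ / cos φ₀ and k = cos φ₀ / cos φ, so h·k = 1.
At 32.4°: h = 1.064, k = 0.9396; principal scales a = 1.064, b = 0.9396.
sin(ω/2) = (a − b)/(a + b) = 0.1246/2.004 = 0.06219, so ω = 2 arcsin(0.06219) ≈ 7.1°.

7.1°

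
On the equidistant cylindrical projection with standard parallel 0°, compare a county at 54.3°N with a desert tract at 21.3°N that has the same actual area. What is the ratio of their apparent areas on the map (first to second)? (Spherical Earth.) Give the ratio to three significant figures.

1.60

For the equirectangular projection with φ₀ = 0 (plate carrée), h = 1 along meridians and k = sec φ along parallels.
Areal scale at 54.3°: h·k = 1.000 × 1.714 = 1.714.
Areal scale at 21.3°: h·k = 1.000 × 1.073 = 1.073.
Ratio = 1.714/1.073 ≈ 1.60.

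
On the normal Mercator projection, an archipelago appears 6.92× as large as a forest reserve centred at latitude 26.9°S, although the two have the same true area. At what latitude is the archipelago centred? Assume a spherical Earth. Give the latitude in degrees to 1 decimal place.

For equal true areas on Mercator, apparent areas scale as sec²φ, so the ratio is cos²φ₂ / cos²φ₁.
cos²φ₂ / cos²φ₁ = 6.92  ⇒  cos φ₁ = cos 26.9° / √6.92 = 0.8918/2.631 = 0.3390.
φ₁ = arccos(0.3390) ≈ 70.2°.

70.2°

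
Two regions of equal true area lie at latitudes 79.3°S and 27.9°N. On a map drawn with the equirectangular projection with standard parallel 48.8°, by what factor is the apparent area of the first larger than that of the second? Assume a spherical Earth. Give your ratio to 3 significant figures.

4.76

In the equirectangular projection with standard parallel φ₀ = 48.8° (x = Rλ cos φ₀, y = Rφ), meridians are true-scale (h = 1) and the parallel scale is k = cos φ₀ / cos φ.
Areal scale at 79.3°: h·k = 1.000 × 3.548 = 3.548.
Areal scale at 27.9°: h·k = 1.000 × 0.7453 = 0.7453.
Ratio = 3.548/0.7453 ≈ 4.76.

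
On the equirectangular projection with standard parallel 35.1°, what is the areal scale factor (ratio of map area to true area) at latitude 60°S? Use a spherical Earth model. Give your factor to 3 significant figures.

1.64

With standard parallel φ₀ = 35.1°, the equirectangular projection gives x = Rλ cos φ₀, y = Rφ, so h = 1 and k = cos 35.1° / cos φ.
Areal scale = h·k = 1 × cos φ₀ / cos φ; at 60°, h = 1.000, k = 1.636, so h·k = 1.636.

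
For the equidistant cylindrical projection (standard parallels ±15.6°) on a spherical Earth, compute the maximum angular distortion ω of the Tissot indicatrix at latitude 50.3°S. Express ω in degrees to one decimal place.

23.4°

The equidistant cylindrical projection with φ₀ = 15.6° has h = 1 (meridians true) and k = cos φ₀ / cos φ along parallels.
At 50.3°: h = 1.000, k = 1.508; principal scales a = 1.508, b = 1.000.
sin(ω/2) = (a − b)/(a + b) = 0.5078/2.508 = 0.2025, so ω = 2 arcsin(0.2025) ≈ 23.4°.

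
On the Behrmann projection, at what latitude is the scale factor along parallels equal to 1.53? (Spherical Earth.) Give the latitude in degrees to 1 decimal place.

55.5°

The Behrmann projection is cylindrical equal-area with φ₀ = 30°. A cylindrical equal-area projection with standard parallel φ₀ has meridian scale h = cos φ / cos φ₀ and parallel scale k = cos φ₀ / cos φ (so areas are preserved, h·k = 1).
k = cos φ₀ / cos φ = 1.53  ⇒  cos φ = cos 30° / 1.53 = 0.5660.
φ = arccos(0.5660) ≈ 55.5°.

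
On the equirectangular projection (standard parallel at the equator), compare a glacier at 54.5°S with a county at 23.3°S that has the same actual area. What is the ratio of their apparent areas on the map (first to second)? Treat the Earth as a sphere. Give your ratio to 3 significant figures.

1.58

Plate carrée maps x = Rλ, y = Rφ. The meridian scale is h = 1 and the parallel scale is k = 1/cos φ = sec φ.
Areal scale at 54.5°: h·k = 1.000 × 1.722 = 1.722.
Areal scale at 23.3°: h·k = 1.000 × 1.089 = 1.089.
Ratio = 1.722/1.089 ≈ 1.58.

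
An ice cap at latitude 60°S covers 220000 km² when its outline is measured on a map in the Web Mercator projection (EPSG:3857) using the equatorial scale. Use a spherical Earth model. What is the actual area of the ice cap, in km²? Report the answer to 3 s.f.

The Mercator projection is conformal; its linear scale factor is the same in every direction and equals sec φ = 1/cos φ.
Areal scale = k² = sec²φ = 1/cos²(60°) = 1/0.5000² = 4.000.
True area = apparent / (areal scale) = 220000 / 4.000 ≈ 55000 km².

55000 km²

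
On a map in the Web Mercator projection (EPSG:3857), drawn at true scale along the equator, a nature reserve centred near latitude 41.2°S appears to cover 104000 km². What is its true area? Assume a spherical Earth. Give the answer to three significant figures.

The Mercator projection is conformal; its linear scale factor is the same in every direction and equals sec φ = 1/cos φ.
Areal scale = k² = sec²φ = 1/cos²(41.2°) = 1/0.7524² = 1.766.
True area = apparent / (areal scale) = 104000 / 1.766 ≈ 58900 km².

58900 km²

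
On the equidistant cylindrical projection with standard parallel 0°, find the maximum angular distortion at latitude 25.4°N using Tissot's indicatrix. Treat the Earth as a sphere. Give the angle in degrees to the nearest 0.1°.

Plate carrée maps x = Rλ, y = Rφ. The meridian scale is h = 1 and the parallel scale is k = 1/cos φ = sec φ.
At 25.4°: h = 1.000, k = 1.107; principal scales a = 1.107, b = 1.000.
sin(ω/2) = (a − b)/(a + b) = 0.1070/2.107 = 0.05079, so ω = 2 arcsin(0.05079) ≈ 5.8°.

5.8°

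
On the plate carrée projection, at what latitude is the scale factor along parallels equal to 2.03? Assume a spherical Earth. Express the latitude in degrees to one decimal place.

60.5°

Plate carrée: h = 1, k = sec φ along parallels.
sec φ = 2.03  ⇒  cos φ = 0.4926  ⇒  φ ≈ 60.5°.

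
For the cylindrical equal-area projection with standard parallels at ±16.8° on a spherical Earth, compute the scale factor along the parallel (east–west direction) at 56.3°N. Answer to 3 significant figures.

1.73

For cylindrical equal-area with standard parallel φ₀, h = cos φ / cos φ₀ and k = cos φ₀ / cos φ, so h·k = 1.
k = cos 16.8° / cos 56.3° = 0.9573/0.5548 = 1.725.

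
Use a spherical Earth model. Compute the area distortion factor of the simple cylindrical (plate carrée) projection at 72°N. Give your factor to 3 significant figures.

In the plate carrée (x = Rλ, y = Rφ), meridians are true-scale (h = 1) and parallels are stretched by k = sec φ.
Areal scale = h·k = 1 × sec φ; at 72°, h = 1.000, k = 3.236, so h·k = 3.236.

3.24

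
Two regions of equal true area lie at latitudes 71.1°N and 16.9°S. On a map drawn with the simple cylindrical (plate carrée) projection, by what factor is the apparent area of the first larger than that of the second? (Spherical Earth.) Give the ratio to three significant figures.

2.95

In the plate carrée (x = Rλ, y = Rφ), meridians are true-scale (h = 1) and parallels are stretched by k = sec φ.
Areal scale at 71.1°: h·k = 1.000 × 3.087 = 3.087.
Areal scale at 16.9°: h·k = 1.000 × 1.045 = 1.045.
Ratio = 3.087/1.045 ≈ 2.95.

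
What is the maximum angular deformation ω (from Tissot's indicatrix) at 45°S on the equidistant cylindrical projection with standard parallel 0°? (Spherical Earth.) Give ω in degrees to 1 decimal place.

For the equirectangular projection with φ₀ = 0 (plate carrée), h = 1 along meridians and k = sec φ along parallels.
At 45°: h = 1.000, k = 1.414; principal scales a = 1.414, b = 1.000.
sin(ω/2) = (a − b)/(a + b) = 0.4142/2.414 = 0.1716, so ω = 2 arcsin(0.1716) ≈ 19.8°.

19.8°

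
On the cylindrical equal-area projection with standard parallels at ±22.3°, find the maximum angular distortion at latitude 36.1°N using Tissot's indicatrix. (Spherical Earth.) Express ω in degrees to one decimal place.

For cylindrical equal-area with standard parallel φ₀, h = cos φ / cos φ₀ and k = cos φ₀ / cos φ, so h·k = 1.
At 36.1°: h = 0.8733, k = 1.145; principal scales a = 1.145, b = 0.8733.
sin(ω/2) = (a − b)/(a + b) = 0.2718/2.018 = 0.1346, so ω = 2 arcsin(0.1346) ≈ 15.5°.

15.5°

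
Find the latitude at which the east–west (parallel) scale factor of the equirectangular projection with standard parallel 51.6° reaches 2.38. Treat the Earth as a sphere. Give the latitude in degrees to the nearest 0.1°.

The equidistant cylindrical projection with φ₀ = 51.6° has h = 1 (meridians true) and k = cos φ₀ / cos φ along parallels.
k = cos φ₀ / cos φ = 2.38  ⇒  cos φ = cos 51.6° / 2.38 = 0.2610.
φ = arccos(0.2610) ≈ 74.9°.

74.9°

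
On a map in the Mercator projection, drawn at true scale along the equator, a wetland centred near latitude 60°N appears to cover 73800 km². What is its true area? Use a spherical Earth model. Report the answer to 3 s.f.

18500 km²

The Mercator projection is conformal; its linear scale factor is the same in every direction and equals sec φ = 1/cos φ.
Areal scale = k² = sec²φ = 1/cos²(60°) = 1/0.5000² = 4.000.
True area = apparent / (areal scale) = 73800 / 4.000 ≈ 18500 km².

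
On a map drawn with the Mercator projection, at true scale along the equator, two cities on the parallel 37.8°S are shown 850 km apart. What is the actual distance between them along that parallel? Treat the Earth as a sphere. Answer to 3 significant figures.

Mercator is conformal, so the point scale is isotropic: h = k = sec φ = 1/cos φ.
Along the parallel at 37.8°, map distances are exaggerated by k = sec 37.8° = 1.266.
True distance = 850 / 1.266 = 850 × cos 37.8° ≈ 672 km.

672 km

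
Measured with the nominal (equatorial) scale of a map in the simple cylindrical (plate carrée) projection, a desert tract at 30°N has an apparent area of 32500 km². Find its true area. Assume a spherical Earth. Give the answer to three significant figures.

In the plate carrée (x = Rλ, y = Rφ), meridians are true-scale (h = 1) and parallels are stretched by k = sec φ.
Areal scale = h·k = 1 × sec φ; at 30°, h = 1.000, k = 1.155, so h·k = 1.155.
True area = apparent / (areal scale) = 32500 / 1.155 ≈ 28100 km².

28100 km²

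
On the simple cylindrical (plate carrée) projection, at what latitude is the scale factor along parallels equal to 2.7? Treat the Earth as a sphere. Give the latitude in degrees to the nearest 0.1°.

68.3°

Plate carrée: h = 1, k = sec φ along parallels.
sec φ = 2.7  ⇒  cos φ = 0.3704  ⇒  φ ≈ 68.3°.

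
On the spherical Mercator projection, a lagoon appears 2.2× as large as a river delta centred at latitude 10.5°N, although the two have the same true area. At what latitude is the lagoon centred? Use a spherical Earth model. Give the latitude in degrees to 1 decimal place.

48.5°

For equal true areas on Mercator, apparent areas scale as sec²φ, so the ratio is cos²φ₂ / cos²φ₁.
cos²φ₂ / cos²φ₁ = 2.2  ⇒  cos φ₁ = cos 10.5° / √2.2 = 0.9833/1.483 = 0.6629.
φ₁ = arccos(0.6629) ≈ 48.5°.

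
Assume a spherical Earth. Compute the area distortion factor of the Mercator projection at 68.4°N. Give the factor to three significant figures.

7.38

Mercator is conformal, so the point scale is isotropic: h = k = sec φ = 1/cos φ.
Areal scale = k² = sec²φ = 1/cos²(68.4°) = 1/0.3681² = 7.379.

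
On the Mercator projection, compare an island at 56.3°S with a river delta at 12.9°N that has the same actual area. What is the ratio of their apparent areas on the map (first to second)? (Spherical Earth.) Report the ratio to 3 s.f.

3.09

On Mercator, area is exaggerated by sec²φ = 1/cos²φ.
At 56.3°: sec²(56.3°) = 1/0.5548² = 3.248.
At 12.9°: sec²(12.9°) = 1/0.9748² = 1.052.
Ratio = 3.248/1.052 = cos²(12.9°)/cos²(56.3°) ≈ 3.09.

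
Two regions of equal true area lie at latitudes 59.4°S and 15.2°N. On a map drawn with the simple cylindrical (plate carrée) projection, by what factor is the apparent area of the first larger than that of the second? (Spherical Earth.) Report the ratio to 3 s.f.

For the equirectangular projection with φ₀ = 0 (plate carrée), h = 1 along meridians and k = sec φ along parallels.
Areal scale at 59.4°: h·k = 1.000 × 1.964 = 1.964.
Areal scale at 15.2°: h·k = 1.000 × 1.036 = 1.036.
Ratio = 1.964/1.036 ≈ 1.90.

1.90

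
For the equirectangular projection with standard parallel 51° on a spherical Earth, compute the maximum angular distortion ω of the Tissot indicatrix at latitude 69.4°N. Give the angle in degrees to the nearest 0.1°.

32.9°

The equidistant cylindrical projection with φ₀ = 51° has h = 1 (meridians true) and k = cos φ₀ / cos φ along parallels.
At 69.4°: h = 1.000, k = 1.789; principal scales a = 1.789, b = 1.000.
sin(ω/2) = (a − b)/(a + b) = 0.7886/2.789 = 0.2828, so ω = 2 arcsin(0.2828) ≈ 32.9°.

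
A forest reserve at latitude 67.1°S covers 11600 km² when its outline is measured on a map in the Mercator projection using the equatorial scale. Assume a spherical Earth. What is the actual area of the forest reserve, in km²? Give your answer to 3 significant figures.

1760 km²

For Mercator, h = k = sec φ (a conformal cylindrical projection has a single point scale, 1/cos φ).
Areal scale = k² = sec²φ = 1/cos²(67.1°) = 1/0.3891² = 6.604.
True area = apparent / (areal scale) = 11600 / 6.604 ≈ 1760 km².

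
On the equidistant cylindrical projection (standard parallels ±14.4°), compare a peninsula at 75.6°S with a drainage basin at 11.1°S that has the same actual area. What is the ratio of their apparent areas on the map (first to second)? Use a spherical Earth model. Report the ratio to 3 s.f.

The equidistant cylindrical projection with φ₀ = 14.4° has h = 1 (meridians true) and k = cos φ₀ / cos φ along parallels.
Areal scale at 75.6°: h·k = 1.000 × 3.895 = 3.895.
Areal scale at 11.1°: h·k = 1.000 × 0.9870 = 0.9870.
Ratio = 3.895/0.9870 ≈ 3.95.

3.95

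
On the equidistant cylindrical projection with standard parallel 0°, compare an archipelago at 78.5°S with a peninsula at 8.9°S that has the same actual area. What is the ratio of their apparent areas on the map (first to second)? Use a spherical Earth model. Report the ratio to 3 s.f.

4.96

For the equirectangular projection with φ₀ = 0 (plate carrée), h = 1 along meridians and k = sec φ along parallels.
Areal scale at 78.5°: h·k = 1.000 × 5.016 = 5.016.
Areal scale at 8.9°: h·k = 1.000 × 1.012 = 1.012.
Ratio = 5.016/1.012 ≈ 4.96.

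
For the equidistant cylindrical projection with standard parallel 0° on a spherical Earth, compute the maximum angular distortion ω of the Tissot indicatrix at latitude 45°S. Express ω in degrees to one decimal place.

19.8°

For the equirectangular projection with φ₀ = 0 (plate carrée), h = 1 along meridians and k = sec φ along parallels.
At 45°: h = 1.000, k = 1.414; principal scales a = 1.414, b = 1.000.
sin(ω/2) = (a − b)/(a + b) = 0.4142/2.414 = 0.1716, so ω = 2 arcsin(0.1716) ≈ 19.8°.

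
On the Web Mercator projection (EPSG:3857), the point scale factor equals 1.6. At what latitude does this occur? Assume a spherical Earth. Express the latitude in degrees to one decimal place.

Mercator scale is k = sec φ = 1/cos φ.
1/cos φ = 1.6  ⇒  cos φ = 0.6250  ⇒  φ = arccos(0.6250) ≈ 51.3°.

51.3°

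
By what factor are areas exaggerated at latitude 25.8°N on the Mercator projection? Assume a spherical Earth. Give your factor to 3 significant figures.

The Mercator projection is conformal; its linear scale factor is the same in every direction and equals sec φ = 1/cos φ.
Areal scale = k² = sec²φ = 1/cos²(25.8°) = 1/0.9003² = 1.234.

1.23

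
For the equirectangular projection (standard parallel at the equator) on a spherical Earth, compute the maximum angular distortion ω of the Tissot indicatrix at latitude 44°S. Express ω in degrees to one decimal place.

18.8°

For the equirectangular projection with φ₀ = 0 (plate carrée), h = 1 along meridians and k = sec φ along parallels.
At 44°: h = 1.000, k = 1.390; principal scales a = 1.390, b = 1.000.
sin(ω/2) = (a − b)/(a + b) = 0.3902/2.390 = 0.1632, so ω = 2 arcsin(0.1632) ≈ 18.8°.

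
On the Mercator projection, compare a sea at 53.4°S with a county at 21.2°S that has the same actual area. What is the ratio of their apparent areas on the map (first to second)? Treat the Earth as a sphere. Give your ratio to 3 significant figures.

2.45

On Mercator, area is exaggerated by sec²φ = 1/cos²φ.
At 53.4°: sec²(53.4°) = 1/0.5962² = 2.813.
At 21.2°: sec²(21.2°) = 1/0.9323² = 1.150.
Ratio = 2.813/1.150 = cos²(21.2°)/cos²(53.4°) ≈ 2.45.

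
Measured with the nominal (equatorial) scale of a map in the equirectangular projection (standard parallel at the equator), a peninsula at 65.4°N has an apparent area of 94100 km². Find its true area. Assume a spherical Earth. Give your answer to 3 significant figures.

39200 km²

In the plate carrée (x = Rλ, y = Rφ), meridians are true-scale (h = 1) and parallels are stretched by k = sec φ.
Areal scale = h·k = 1 × sec φ; at 65.4°, h = 1.000, k = 2.402, so h·k = 2.402.
True area = apparent / (areal scale) = 94100 / 2.402 ≈ 39200 km².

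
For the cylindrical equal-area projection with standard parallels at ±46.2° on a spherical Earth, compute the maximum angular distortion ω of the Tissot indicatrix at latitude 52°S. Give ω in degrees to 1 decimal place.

For cylindrical equal-area with standard parallel φ₀, h = cos φ / cos φ₀ and k = cos φ₀ / cos φ, so h·k = 1.
At 52°: h = 0.8895, k = 1.124; principal scales a = 1.124, b = 0.8895.
sin(ω/2) = (a − b)/(a + b) = 0.2347/2.014 = 0.1166, so ω = 2 arcsin(0.1166) ≈ 13.4°.

13.4°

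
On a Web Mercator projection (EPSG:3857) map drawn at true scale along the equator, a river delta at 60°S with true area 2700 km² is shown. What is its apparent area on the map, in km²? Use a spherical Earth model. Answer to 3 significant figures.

10800 km²

Mercator is conformal, so the point scale is isotropic: h = k = sec φ = 1/cos φ.
Areal scale = k² = sec²φ = 1/cos²(60°) = 1/0.5000² = 4.000.
Apparent area = 2700 × 4.000 ≈ 10800 km².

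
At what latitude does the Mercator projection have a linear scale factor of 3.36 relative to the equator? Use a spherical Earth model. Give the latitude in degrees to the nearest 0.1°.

72.7°

Mercator scale is k = sec φ = 1/cos φ.
1/cos φ = 3.36  ⇒  cos φ = 0.2976  ⇒  φ = arccos(0.2976) ≈ 72.7°.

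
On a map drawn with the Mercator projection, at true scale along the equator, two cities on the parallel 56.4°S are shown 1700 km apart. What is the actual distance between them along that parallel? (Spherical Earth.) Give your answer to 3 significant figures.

For Mercator, h = k = sec φ (a conformal cylindrical projection has a single point scale, 1/cos φ).
Along the parallel at 56.4°, map distances are exaggerated by k = sec 56.4° = 1.807.
True distance = 1700 / 1.807 = 1700 × cos 56.4° ≈ 941 km.

941 km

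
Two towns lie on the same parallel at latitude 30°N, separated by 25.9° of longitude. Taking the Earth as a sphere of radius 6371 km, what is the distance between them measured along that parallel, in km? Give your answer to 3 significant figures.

Arc length along a parallel = R cos φ · Δλ (with Δλ in radians).
= 6371 × cos 30° × (25.9° × π/180) = 6371 × 0.8660 × 0.4520 ≈ 2490 km.

2490 km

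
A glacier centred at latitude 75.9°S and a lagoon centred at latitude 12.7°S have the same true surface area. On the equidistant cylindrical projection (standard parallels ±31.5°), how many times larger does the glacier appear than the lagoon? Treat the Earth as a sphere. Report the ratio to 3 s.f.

4.00

The equidistant cylindrical projection with φ₀ = 31.5° has h = 1 (meridians true) and k = cos φ₀ / cos φ along parallels.
Areal scale at 75.9°: h·k = 1.000 × 3.500 = 3.500.
Areal scale at 12.7°: h·k = 1.000 × 0.8740 = 0.8740.
Ratio = 3.500/0.8740 ≈ 4.00.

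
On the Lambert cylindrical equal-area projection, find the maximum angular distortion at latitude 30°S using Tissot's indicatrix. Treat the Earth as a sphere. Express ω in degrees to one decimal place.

16.4°

The Lambert cylindrical equal-area projection is the cylindrical equal-area projection with its standard parallel at the equator (φ₀ = 0). A cylindrical equal-area projection with standard parallel φ₀ has meridian scale h = cos φ / cos φ₀ and parallel scale k = cos φ₀ / cos φ (so areas are preserved, h·k = 1).
At 30°: h = 0.8660, k = 1.155; principal scales a = 1.155, b = 0.8660.
sin(ω/2) = (a − b)/(a + b) = 0.2887/2.021 = 0.1429, so ω = 2 arcsin(0.1429) ≈ 16.4°.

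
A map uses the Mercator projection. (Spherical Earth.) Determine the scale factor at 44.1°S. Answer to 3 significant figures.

Mercator is conformal, so the point scale is isotropic: h = k = sec φ = 1/cos φ.
k = 1/cos 44.1° = 1/0.7181 = 1.393.

1.39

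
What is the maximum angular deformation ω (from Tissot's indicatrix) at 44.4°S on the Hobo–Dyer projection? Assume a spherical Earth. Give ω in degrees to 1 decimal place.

12.0°

The Hobo–Dyer projection is cylindrical equal-area with φ₀ = 37.5°. A cylindrical equal-area projection with standard parallel φ₀ has meridian scale h = cos φ / cos φ₀ and parallel scale k = cos φ₀ / cos φ (so areas are preserved, h·k = 1).
At 44.4°: h = 0.9006, k = 1.110; principal scales a = 1.110, b = 0.9006.
sin(ω/2) = (a − b)/(a + b) = 0.2098/2.011 = 0.1043, so ω = 2 arcsin(0.1043) ≈ 12.0°.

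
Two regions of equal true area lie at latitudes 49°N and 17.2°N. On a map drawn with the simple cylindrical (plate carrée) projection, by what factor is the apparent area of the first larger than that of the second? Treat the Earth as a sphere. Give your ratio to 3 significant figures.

For the equirectangular projection with φ₀ = 0 (plate carrée), h = 1 along meridians and k = sec φ along parallels.
Areal scale at 49°: h·k = 1.000 × 1.524 = 1.524.
Areal scale at 17.2°: h·k = 1.000 × 1.047 = 1.047.
Ratio = 1.524/1.047 ≈ 1.46.

1.46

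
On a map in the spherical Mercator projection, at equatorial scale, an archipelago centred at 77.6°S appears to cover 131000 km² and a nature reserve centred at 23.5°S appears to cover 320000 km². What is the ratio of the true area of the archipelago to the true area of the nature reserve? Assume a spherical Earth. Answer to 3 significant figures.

0.0224

Since Mercator area scale is 1/cos²φ, the true area equals the apparent area multiplied by cos²φ.
True area of archipelago: 131000 × cos²(77.6°) = 131000 × 0.04611 = 6041 km².
True area of nature reserve: 320000 × cos²(23.5°) = 320000 × 0.8410 = 269100 km².
Ratio = 6041 / 269100 ≈ 0.0224.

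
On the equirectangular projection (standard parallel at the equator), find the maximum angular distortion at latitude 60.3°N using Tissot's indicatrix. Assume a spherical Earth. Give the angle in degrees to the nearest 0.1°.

39.4°

Plate carrée maps x = Rλ, y = Rφ. The meridian scale is h = 1 and the parallel scale is k = 1/cos φ = sec φ.
At 60.3°: h = 1.000, k = 2.018; principal scales a = 2.018, b = 1.000.
sin(ω/2) = (a − b)/(a + b) = 1.018/3.018 = 0.3374, so ω = 2 arcsin(0.3374) ≈ 39.4°.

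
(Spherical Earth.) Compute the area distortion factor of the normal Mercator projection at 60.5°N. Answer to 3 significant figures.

The Mercator projection is conformal; its linear scale factor is the same in every direction and equals sec φ = 1/cos φ.
Areal scale = k² = sec²φ = 1/cos²(60.5°) = 1/0.4924² = 4.124.

4.12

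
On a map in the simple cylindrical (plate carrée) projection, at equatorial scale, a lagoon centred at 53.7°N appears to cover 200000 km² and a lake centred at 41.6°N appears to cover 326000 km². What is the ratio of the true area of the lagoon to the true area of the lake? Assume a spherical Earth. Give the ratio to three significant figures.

Plate carrée has h = 1 and k = sec φ, giving areal scale sec φ; true area = (apparent area) · cos φ.
True area of lagoon: 200000 × cos(53.7°) = 200000 × 0.5920 = 118400 km².
True area of lake: 326000 × cos(41.6°) = 326000 × 0.7478 = 243800 km².
Ratio = 118400 / 243800 ≈ 0.486.

0.486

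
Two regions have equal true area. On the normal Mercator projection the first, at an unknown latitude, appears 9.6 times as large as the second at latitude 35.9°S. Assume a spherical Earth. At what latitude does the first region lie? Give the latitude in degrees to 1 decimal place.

For equal true areas on Mercator, apparent areas scale as sec²φ, so the ratio is cos²φ₂ / cos²φ₁.
cos²φ₂ / cos²φ₁ = 9.6  ⇒  cos φ₁ = cos 35.9° / √9.6 = 0.8100/3.098 = 0.2614.
φ₁ = arccos(0.2614) ≈ 74.8°.

74.8°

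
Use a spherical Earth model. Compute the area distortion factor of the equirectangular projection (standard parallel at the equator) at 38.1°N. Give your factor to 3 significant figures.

1.27

For the equirectangular projection with φ₀ = 0 (plate carrée), h = 1 along meridians and k = sec φ along parallels.
Areal scale = h·k = 1 × sec φ; at 38.1°, h = 1.000, k = 1.271, so h·k = 1.271.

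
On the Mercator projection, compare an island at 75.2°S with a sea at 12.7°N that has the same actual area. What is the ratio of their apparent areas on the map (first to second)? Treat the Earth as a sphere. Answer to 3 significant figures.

On Mercator, area is exaggerated by sec²φ = 1/cos²φ.
At 75.2°: sec²(75.2°) = 1/0.2554² = 15.33.
At 12.7°: sec²(12.7°) = 1/0.9755² = 1.051.
Ratio = 15.33/1.051 = cos²(12.7°)/cos²(75.2°) ≈ 14.6.

14.6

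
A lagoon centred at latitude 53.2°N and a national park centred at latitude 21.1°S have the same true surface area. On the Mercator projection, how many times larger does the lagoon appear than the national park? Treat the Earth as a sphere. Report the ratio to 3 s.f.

2.43

Mercator is conformal with k = sec φ, so areal scale = k² = sec²φ.
At 53.2°: sec²(53.2°) = 1/0.5990² = 2.787.
At 21.1°: sec²(21.1°) = 1/0.9330² = 1.149.
Ratio = 2.787/1.149 = cos²(21.1°)/cos²(53.2°) ≈ 2.43.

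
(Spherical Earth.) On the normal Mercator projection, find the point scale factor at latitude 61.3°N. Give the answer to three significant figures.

2.08

The Mercator projection is conformal; its linear scale factor is the same in every direction and equals sec φ = 1/cos φ.
k = 1/cos 61.3° = 1/0.4802 = 2.082.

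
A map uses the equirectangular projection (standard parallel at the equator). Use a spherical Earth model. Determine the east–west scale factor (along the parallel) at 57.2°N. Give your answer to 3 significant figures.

For the equirectangular projection with φ₀ = 0 (plate carrée), h = 1 along meridians and k = sec φ along parallels.
k = 1/cos 57.2° = 1/0.5417 = 1.846.

1.85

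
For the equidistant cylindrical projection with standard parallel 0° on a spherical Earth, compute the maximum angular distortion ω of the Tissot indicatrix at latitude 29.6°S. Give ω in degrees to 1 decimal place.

8.0°

For the equirectangular projection with φ₀ = 0 (plate carrée), h = 1 along meridians and k = sec φ along parallels.
At 29.6°: h = 1.000, k = 1.150; principal scales a = 1.150, b = 1.000.
sin(ω/2) = (a − b)/(a + b) = 0.1501/2.150 = 0.06981, so ω = 2 arcsin(0.06981) ≈ 8.0°.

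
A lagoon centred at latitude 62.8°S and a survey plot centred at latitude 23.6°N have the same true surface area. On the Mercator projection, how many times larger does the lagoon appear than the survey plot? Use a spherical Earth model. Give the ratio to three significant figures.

Mercator is conformal with k = sec φ, so areal scale = k² = sec²φ.
At 62.8°: sec²(62.8°) = 1/0.4571² = 4.786.
At 23.6°: sec²(23.6°) = 1/0.9164² = 1.191.
Ratio = 4.786/1.191 = cos²(23.6°)/cos²(62.8°) ≈ 4.02.

4.02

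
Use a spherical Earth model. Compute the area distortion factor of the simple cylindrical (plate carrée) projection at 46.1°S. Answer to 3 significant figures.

1.44

For the equirectangular projection with φ₀ = 0 (plate carrée), h = 1 along meridians and k = sec φ along parallels.
Areal scale = h·k = 1 × sec φ; at 46.1°, h = 1.000, k = 1.442, so h·k = 1.442.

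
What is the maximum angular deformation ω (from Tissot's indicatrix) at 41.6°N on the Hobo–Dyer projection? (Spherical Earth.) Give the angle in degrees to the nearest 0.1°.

6.8°

Hobo–Dyer is a cylindrical equal-area projection with standard parallels at ±37.5°. A cylindrical equal-area projection with standard parallel φ₀ has meridian scale h = cos φ / cos φ₀ and parallel scale k = cos φ₀ / cos φ (so areas are preserved, h·k = 1).
At 41.6°: h = 0.9426, k = 1.061; principal scales a = 1.061, b = 0.9426.
sin(ω/2) = (a − b)/(a + b) = 0.1183/2.003 = 0.05907, so ω = 2 arcsin(0.05907) ≈ 6.8°.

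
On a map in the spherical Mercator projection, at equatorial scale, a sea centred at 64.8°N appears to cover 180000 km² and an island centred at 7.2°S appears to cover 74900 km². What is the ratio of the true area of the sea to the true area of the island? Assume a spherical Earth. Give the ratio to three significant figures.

0.443

Mercator's areal exaggeration is sec²φ; hence true area = (apparent area) · cos²φ.
True area of sea: 180000 × cos²(64.8°) = 180000 × 0.1813 = 32630 km².
True area of island: 74900 × cos²(7.2°) = 74900 × 0.9843 = 73720 km².
Ratio = 32630 / 73720 ≈ 0.443.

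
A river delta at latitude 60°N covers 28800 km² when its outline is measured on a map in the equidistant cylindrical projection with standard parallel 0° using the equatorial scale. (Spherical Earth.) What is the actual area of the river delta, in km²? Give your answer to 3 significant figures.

For the equirectangular projection with φ₀ = 0 (plate carrée), h = 1 along meridians and k = sec φ along parallels.
Areal scale = h·k = 1 × sec φ; at 60°, h = 1.000, k = 2.000, so h·k = 2.000.
True area = apparent / (areal scale) = 28800 / 2.000 ≈ 14400 km².

14400 km²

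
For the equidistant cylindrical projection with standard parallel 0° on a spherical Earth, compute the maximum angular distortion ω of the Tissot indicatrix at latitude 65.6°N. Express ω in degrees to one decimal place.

Plate carrée maps x = Rλ, y = Rφ. The meridian scale is h = 1 and the parallel scale is k = 1/cos φ = sec φ.
At 65.6°: h = 1.000, k = 2.421; principal scales a = 2.421, b = 1.000.
sin(ω/2) = (a − b)/(a + b) = 1.421/3.421 = 0.4153, so ω = 2 arcsin(0.4153) ≈ 49.1°.

49.1°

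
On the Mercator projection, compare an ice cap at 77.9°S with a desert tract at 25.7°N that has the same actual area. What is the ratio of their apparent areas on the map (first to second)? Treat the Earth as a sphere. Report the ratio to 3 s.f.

Mercator areal scale is sec²φ.
At 77.9°: sec²(77.9°) = 1/0.2096² = 22.76.
At 25.7°: sec²(25.7°) = 1/0.9011² = 1.232.
Ratio = 22.76/1.232 = cos²(25.7°)/cos²(77.9°) ≈ 18.5.

18.5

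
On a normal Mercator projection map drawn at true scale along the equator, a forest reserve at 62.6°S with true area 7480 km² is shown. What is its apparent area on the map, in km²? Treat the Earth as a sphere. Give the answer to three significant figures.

Mercator is conformal, so the point scale is isotropic: h = k = sec φ = 1/cos φ.
Areal scale = k² = sec²φ = 1/cos²(62.6°) = 1/0.4602² = 4.722.
Apparent area = 7480 × 4.722 ≈ 35300 km².

35300 km²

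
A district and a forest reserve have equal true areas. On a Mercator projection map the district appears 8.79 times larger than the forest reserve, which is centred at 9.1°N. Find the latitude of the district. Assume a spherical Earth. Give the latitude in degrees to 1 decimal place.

On Mercator, (apparent₁)/(apparent₂) = sec²φ₁ / sec²φ₂ when true areas are equal.
cos²φ₂ / cos²φ₁ = 8.79  ⇒  cos φ₁ = cos 9.1° / √8.79 = 0.9874/2.965 = 0.3330.
φ₁ = arccos(0.3330) ≈ 70.5°.

70.5°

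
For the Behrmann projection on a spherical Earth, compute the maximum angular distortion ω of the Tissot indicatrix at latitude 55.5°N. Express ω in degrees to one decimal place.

47.3°

Behrmann is a cylindrical equal-area projection with standard parallels at ±30°. A cylindrical equal-area projection with standard parallel φ₀ has meridian scale h = cos φ / cos φ₀ and parallel scale k = cos φ₀ / cos φ (so areas are preserved, h·k = 1).
At 55.5°: h = 0.6540, k = 1.529; principal scales a = 1.529, b = 0.6540.
sin(ω/2) = (a − b)/(a + b) = 0.8750/2.183 = 0.4008, so ω = 2 arcsin(0.4008) ≈ 47.3°.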